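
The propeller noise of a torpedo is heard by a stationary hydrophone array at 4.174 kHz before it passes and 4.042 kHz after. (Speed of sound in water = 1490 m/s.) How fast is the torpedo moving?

f₁/f₂ = (v + v_s)/(v − v_s), so v_s = v · (f₁ − f₂)/(f₁ + f₂).
v_s = 1490 × (4.174 − 4.042)/(4.174 + 4.042) = 1490 × 0.132/8.216 ≈ 23.9 m/s.

23.9 m/s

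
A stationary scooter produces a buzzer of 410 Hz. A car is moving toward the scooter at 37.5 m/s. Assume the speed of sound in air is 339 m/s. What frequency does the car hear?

Only the observer moves, toward the source, so f' = f · (v + v_o)/v.
f' = 410 × (339 + 37.5)/339 = 410 × 376.5/339 ≈ 455 Hz.

455 Hz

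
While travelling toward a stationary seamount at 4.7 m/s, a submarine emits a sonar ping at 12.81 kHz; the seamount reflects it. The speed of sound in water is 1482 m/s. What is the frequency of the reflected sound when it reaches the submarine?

12.89 kHz

The seamount receives the sound from a moving source: f₁ = f₀ · v/(v − v_e) = 12.81 × 1482/1477.3 ≈ 12.85 kHz.
On the return leg the submarine is a moving observer: f₂ = f₁ · (v + v_e)/v = 12.85 × 1486.7/1482 ≈ 12.89 kHz.
Equivalently f₂ = f₀ · (v + v_e)/(v − v_e).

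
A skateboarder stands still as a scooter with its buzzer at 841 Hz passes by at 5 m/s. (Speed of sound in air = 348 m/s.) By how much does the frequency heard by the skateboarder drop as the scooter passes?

24.2 Hz

Approaching: f₁ = f · v/(v − v_s) = 841 × 348/343 ≈ 853.3 Hz.
Receding: f₂ = f · v/(v + v_s) = 841 × 348/353 ≈ 829.1 Hz.
Drop: f₁ − f₂ = 2f·v·v_s/(v² − v_s²) = 2 × 841 × 348 × 5/(348² − 5²) ≈ 24.2 Hz.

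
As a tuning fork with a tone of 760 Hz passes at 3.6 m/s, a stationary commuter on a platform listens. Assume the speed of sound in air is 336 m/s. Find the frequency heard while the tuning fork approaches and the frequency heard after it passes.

Approaching: f₁ = f · v/(v − v_s) = 760 × 336/332.4 ≈ 768 Hz.
Receding: f₂ = f · v/(v + v_s) = 760 × 336/339.6 ≈ 752 Hz.

768 Hz approaching; 752 Hz receding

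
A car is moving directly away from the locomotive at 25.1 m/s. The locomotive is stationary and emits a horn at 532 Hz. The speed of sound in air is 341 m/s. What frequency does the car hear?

Only the observer moves, away from the source, so f' = f · (v − v_o)/v.
f' = 532 × (341 − 25.1)/341 = 532 × 315.9/341 ≈ 493 Hz.

493 Hz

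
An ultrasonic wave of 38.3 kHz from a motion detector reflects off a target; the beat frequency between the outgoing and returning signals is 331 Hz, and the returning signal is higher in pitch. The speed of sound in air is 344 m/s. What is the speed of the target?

1.48 m/s

Double Doppler shift off a moving reflector: f₂ = f₀ · (v + u)/(v − u) (u > 0 toward emitter).
Returning signal is higher, so f₂ = f₀ + Δf = 38300 + 331 = 38631 Hz.
Rearranging, u = v · (f₂ − f₀)/(f₂ + f₀) = 344 × 331/76931 ≈ 1.48 m/s.
So the target is moving at 1.48 m/s toward the emitter.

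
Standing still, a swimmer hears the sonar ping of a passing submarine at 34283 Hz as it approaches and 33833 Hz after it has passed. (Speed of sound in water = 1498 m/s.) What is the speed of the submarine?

9.9 m/s

f₁/f₂ = (v + v_s)/(v − v_s), so v_s = v · (f₁ − f₂)/(f₁ + f₂).
v_s = 1498 × (34283 − 33833)/(34283 + 33833) = 1498 × 450/68116 ≈ 9.9 m/s.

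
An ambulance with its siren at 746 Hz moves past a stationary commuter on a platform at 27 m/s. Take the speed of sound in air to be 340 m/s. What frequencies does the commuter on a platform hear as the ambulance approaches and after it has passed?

810 Hz approaching; 691 Hz receding

Approaching: f₁ = f · v/(v − v_s) = 746 × 340/313 ≈ 810 Hz.
Receding: f₂ = f · v/(v + v_s) = 746 × 340/367 ≈ 691 Hz.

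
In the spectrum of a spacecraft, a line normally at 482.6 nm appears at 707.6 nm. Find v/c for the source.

0.365

λ'/λ₀ = 1.4662 > 1 (redshift), so the source is receding.
λ'/λ₀ = √((1 + β)/(1 − β)) for a receding source ⇒ β = (r² − 1)/(r² + 1) with r = λ'/λ₀.
β = (2.1498 − 1)/(2.1498 + 1) ≈ 0.365.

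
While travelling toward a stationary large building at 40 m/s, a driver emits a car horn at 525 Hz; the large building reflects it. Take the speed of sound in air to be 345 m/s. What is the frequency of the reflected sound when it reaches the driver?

The large building receives the sound from a moving source: f₁ = f₀ · v/(v − v_e) = 525 × 345/305 ≈ 594 Hz.
On the return leg the driver is a moving observer: f₂ = f₁ · (v + v_e)/v = 594 × 385/345 ≈ 663 Hz.

663 Hz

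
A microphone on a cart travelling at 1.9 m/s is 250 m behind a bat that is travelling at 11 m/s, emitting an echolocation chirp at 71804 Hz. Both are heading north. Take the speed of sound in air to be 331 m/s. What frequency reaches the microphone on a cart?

69893 Hz

The microphone on a cart is behind, so the bat is moving away from it while the microphone on a cart is moving toward the bat.
With source receding and observer approaching, f' = f · (v + v_o)/(v + v_s).
f' = 71804 × (331 + 1.9)/(331 + 11) = 71804 × 332.9/342 ≈ 69893 Hz.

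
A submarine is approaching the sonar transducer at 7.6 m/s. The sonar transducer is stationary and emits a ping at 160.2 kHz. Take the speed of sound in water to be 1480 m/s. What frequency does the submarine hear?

Moving observer, stationary source: f' = f · (v + v_o)/v.
f' = 160.2 × (1480 + 7.6)/1480 = 160.2 × 1487.6/1480 ≈ 161.0 kHz.

161.0 kHz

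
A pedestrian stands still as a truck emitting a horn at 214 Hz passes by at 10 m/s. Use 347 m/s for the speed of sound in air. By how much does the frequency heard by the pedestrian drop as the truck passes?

Approaching: f₁ = f · v/(v − v_s) = 214 × 347/337 ≈ 220.4 Hz.
Receding: f₂ = f · v/(v + v_s) = 214 × 347/357 ≈ 208.0 Hz.
Drop: f₁ − f₂ = 2f·v·v_s/(v² − v_s²) = 2 × 214 × 347 × 10/(347² − 10²) ≈ 12.3 Hz.

12.3 Hz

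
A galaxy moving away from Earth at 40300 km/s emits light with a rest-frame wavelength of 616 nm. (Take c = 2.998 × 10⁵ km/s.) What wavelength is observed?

705.2 nm

β = v/c = 40300/299800 = 0.1344.
Relativistic Doppler for wavelength: λ' = λ₀ · √((1 + β)/(1 − β)).
λ' = 616 × √(1.1344/0.8656) = 616 × 1.14481 ≈ 705.2 nm.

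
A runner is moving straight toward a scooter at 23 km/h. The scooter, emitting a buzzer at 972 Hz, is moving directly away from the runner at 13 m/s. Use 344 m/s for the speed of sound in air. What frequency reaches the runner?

954 Hz

23 km/h = 6.389 m/s.
Both move, so f' = f · (v + v_o)/(v + v_s).
f' = 972 × (344 + 6.389)/(344 + 13) = 972 × 350.39/357 ≈ 954 Hz.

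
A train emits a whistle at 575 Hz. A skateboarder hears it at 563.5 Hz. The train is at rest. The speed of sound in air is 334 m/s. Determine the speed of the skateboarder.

f' < f, so the skateboarder is receding.
f' = f · (v − v_o)/v ⇒ v_o = v · |f'/f − 1|.
v_o = 334 × |563.5/575 − 1| = 334 × 0.02 ≈ 6.7 m/s.

6.7 m/s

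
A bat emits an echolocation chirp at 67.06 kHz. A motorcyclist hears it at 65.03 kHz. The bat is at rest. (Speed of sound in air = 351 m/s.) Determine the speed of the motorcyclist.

f' < f, so the motorcyclist is receding.
f' = f · (v − v_o)/v ⇒ v_o = v · |f'/f − 1|.
v_o = 351 × |65.03/67.06 − 1| = 351 × 0.03027 ≈ 10.6 m/s.

10.6 m/s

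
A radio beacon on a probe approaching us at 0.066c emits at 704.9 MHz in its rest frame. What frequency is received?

Relativistic Doppler for frequency: f' = f₀ · √((1 + β)/(1 − β)).
f' = 704.9 × √(1.0660/0.9340) = 704.9 × 1.06833 ≈ 753.1 MHz.

753.1 MHz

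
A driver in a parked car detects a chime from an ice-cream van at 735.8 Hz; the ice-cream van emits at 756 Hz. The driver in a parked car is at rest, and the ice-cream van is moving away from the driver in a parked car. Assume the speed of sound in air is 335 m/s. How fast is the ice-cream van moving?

9.2 m/s

f' = f · v/(v + v_s) ⇒ v_s = v · |1 − f/f'|.
v_s = 335 × |1 − 756/735.8| = 335 × 0.02745 ≈ 9.2 m/s.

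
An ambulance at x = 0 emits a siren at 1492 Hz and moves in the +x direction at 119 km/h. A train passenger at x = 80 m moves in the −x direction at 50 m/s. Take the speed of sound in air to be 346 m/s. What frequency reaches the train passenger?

119 km/h = 33.06 m/s.
The observer lies on the +x side, so the source is heading toward the observer and the observer is heading toward the source.
General Doppler shift: f' = f · (v + v_o)/(v − v_s).
f' = 1492 × (346 + 50)/(346 − 33.06) = 1492 × 396/312.94 ≈ 1888 Hz.

1888 Hz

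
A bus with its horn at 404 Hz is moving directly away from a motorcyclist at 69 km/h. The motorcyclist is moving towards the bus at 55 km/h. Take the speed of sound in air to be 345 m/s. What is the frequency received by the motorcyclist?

69 km/h = 19.17 m/s; 55 km/h = 15.28 m/s.
Both move, so f' = f · (v + v_o)/(v + v_s).
f' = 404 × (345 + 15.28)/(345 + 19.17) = 404 × 360.28/364.17 ≈ 400 Hz.

400 Hz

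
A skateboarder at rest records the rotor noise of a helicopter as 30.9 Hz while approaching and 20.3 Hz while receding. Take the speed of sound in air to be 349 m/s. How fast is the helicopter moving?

f₁/f₂ = (v + v_s)/(v − v_s), so v_s = v · (f₁ − f₂)/(f₁ + f₂).
v_s = 349 × (30.9 − 20.3)/(30.9 + 20.3) = 349 × 10.6/51.2 ≈ 72 m/s.

72 m/s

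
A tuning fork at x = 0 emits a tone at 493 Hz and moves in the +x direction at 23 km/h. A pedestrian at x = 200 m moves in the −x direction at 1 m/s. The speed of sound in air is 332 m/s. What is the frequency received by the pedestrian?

23 km/h = 6.389 m/s.
The observer lies on the +x side, so the source is heading toward the observer and the observer is heading toward the source.
With source approaching and observer approaching, f' = f · (v + v_o)/(v − v_s).
f' = 493 × (332 + 1)/(332 − 6.389) = 493 × 333/325.61 ≈ 504 Hz.

504 Hz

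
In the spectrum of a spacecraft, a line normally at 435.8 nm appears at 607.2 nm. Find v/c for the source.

λ'/λ₀ = 1.3933 > 1 (redshift), so the source is receding.
λ'/λ₀ = √((1 + β)/(1 − β)) for a receding source ⇒ β = (r² − 1)/(r² + 1) with r = λ'/λ₀.
β = (1.9413 − 1)/(1.9413 + 1) ≈ 0.320.

0.320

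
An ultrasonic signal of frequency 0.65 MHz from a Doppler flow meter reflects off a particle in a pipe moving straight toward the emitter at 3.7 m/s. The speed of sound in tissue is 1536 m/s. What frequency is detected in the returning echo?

0.6531 MHz

The particle in a pipe first receives the wave as a moving observer: f₁ = f₀ · (v + u)/v = 0.65 × (1536 + 3.7)/1536 ≈ 0.6516 MHz.
The reflection then acts as a moving source: f₂ = f₁ · v/(v − u) ≈ 0.6531 MHz.
Equivalently f₂ = f₀ · (v + u)/(v − u).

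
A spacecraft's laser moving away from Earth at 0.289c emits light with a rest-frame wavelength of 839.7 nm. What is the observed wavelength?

1130.6 nm

Relativistic Doppler for wavelength: λ' = λ₀ · √((1 + β)/(1 − β)).
λ' = 839.7 × √(1.2890/0.7110) = 839.7 × 1.34645 ≈ 1130.6 nm.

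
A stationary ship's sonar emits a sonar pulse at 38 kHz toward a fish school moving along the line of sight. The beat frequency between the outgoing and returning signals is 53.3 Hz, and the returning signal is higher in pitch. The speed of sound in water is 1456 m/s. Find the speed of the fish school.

Double Doppler shift off a moving reflector: f₂ = f₀ · (v + u)/(v − u) (u > 0 toward emitter).
Returning signal is higher, so f₂ = f₀ + Δf = 38000 + 53.3 = 38053.3 Hz.
Rearranging, u = v · (f₂ − f₀)/(f₂ + f₀) = 1456 × 53.3/76053.3 ≈ 1.02 m/s.
So the fish school is moving at 1.02 m/s toward the emitter.

1.02 m/s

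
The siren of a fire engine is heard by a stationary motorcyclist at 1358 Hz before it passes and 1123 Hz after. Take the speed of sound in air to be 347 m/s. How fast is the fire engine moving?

f₁/f₂ = (v + v_s)/(v − v_s), so v_s = v · (f₁ − f₂)/(f₁ + f₂).
v_s = 347 × (1358 − 1123)/(1358 + 1123) = 347 × 235/2481 ≈ 33 m/s.

33 m/s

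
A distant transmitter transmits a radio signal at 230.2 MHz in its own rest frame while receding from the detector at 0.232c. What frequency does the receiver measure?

181.8 MHz

Relativistic Doppler for frequency: f' = f₀ · √((1 − β)/(1 + β)).
f' = 230.2 × √(0.7680/1.2320) = 230.2 × 0.78954 ≈ 181.8 MHz.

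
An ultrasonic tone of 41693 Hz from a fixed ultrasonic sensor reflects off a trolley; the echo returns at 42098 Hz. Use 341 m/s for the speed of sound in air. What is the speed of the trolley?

1.65 m/s

Double Doppler shift off a moving reflector: f₂ = f₀ · (v + u)/(v − u) (u > 0 toward emitter).
Rearranging, u = v · (f₂ − f₀)/(f₂ + f₀) = 341 × 405/83791 ≈ 1.65 m/s.
So the trolley is moving at 1.65 m/s toward the emitter.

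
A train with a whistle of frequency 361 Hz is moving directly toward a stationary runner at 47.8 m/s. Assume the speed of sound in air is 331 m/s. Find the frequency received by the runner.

Moving source, stationary observer: f' = f · v/(v − v_s) since the source is approaching.
f' = 361 × 331/(331 − 47.8) = 361 × 331/283.2 ≈ 422 Hz.

422 Hz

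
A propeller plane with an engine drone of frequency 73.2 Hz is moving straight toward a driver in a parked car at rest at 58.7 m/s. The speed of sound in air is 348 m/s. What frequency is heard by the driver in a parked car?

88 Hz

Moving source, stationary observer: f' = f · v/(v − v_s) since the source is approaching.
f' = 73.2 × 348/(348 − 58.7) = 73.2 × 348/289.3 ≈ 88 Hz.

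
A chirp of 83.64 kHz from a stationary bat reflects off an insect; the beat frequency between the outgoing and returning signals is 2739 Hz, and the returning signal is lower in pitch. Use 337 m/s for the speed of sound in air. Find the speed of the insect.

5.6 m/s

Double Doppler shift off a moving reflector: f₂ = f₀ · (v + u)/(v − u) (u > 0 toward emitter).
Returning signal is lower, so f₂ = f₀ − Δf = 83640 − 2739 = 80901 Hz.
Rearranging, u = v · (f₂ − f₀)/(f₂ + f₀) = 337 × -2739/164541 ≈ -5.6 m/s.
So the insect is moving at 5.6 m/s away from the emitter.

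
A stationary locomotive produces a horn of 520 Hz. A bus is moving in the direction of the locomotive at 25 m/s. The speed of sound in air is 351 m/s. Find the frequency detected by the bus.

557 Hz

Only the observer moves, toward the source, so f' = f · (v + v_o)/v.
f' = 520 × (351 + 25)/351 = 520 × 376/351 ≈ 557 Hz.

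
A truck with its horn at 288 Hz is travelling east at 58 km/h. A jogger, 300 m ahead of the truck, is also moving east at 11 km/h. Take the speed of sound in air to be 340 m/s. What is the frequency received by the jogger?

300 Hz

58 km/h = 16.11 m/s; 11 km/h = 3.056 m/s.
The jogger is ahead, so the truck is moving toward it while the jogger is moving away from the truck.
General Doppler shift: f' = f · (v − v_o)/(v − v_s).
f' = 288 × (340 − 3.056)/(340 − 16.11) = 288 × 336.94/323.89 ≈ 300 Hz.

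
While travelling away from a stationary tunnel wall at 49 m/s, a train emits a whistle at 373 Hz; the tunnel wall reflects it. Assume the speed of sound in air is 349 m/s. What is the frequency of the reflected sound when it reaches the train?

281 Hz

The tunnel wall receives the sound from a moving source: f₁ = f₀ · v/(v + v_e) = 373 × 349/398 ≈ 327 Hz.
On the return leg the train is a moving observer: f₂ = f₁ · (v − v_e)/v = 327 × 300/349 ≈ 281 Hz.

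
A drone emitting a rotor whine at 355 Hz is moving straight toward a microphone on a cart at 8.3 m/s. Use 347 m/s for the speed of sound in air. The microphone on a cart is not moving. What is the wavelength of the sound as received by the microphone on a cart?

95.4 cm

Moving source, stationary observer: f' = f · v/(v − v_s) since the source is approaching.
f' = 355 × 347/(347 − 8.3) ≈ 364 Hz.
λ' = v/f' = 347/363.699 ≈ 95.4 cm.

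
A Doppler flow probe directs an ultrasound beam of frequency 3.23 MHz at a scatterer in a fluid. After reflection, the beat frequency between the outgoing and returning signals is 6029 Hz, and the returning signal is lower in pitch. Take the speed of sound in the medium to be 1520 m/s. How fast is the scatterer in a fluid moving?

Double Doppler shift off a moving reflector: f₂ = f₀ · (v + u)/(v − u) (u > 0 toward emitter).
Returning signal is lower, so f₂ = f₀ − Δf = 3230000 − 6029 = 3223971 Hz.
Rearranging, u = v · (f₂ − f₀)/(f₂ + f₀) = 1520 × -6029/6453971 ≈ -1.42 m/s.
So the scatterer in a fluid is moving at 1.42 m/s away from the emitter.

1.42 m/s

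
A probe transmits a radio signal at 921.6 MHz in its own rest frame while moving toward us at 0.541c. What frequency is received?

Relativistic Doppler for frequency: f' = f₀ · √((1 + β)/(1 − β)).
f' = 921.6 × √(1.5410/0.4590) = 921.6 × 1.83229 ≈ 1688.6 MHz.

1688.6 MHz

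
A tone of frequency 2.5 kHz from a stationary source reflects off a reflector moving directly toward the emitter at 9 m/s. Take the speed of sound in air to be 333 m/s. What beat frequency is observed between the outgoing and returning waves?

The reflector first receives the wave as a moving observer: f₁ = f₀ · (v + u)/v = 2.5 × (333 + 9)/333 ≈ 2.5676 kHz.
On reflection it acts as a source moving toward the stationary detector: f₂ = f₁ · v/(v − u) = 2.5676 × 333/324 ≈ 2.6389 kHz.
Beat frequency (with f₀ = 2500 Hz): |f₂ − f₀| = 2u·f₀/(v − u) = 2 × 9 × 2500/324 ≈ 139 Hz.

139 Hz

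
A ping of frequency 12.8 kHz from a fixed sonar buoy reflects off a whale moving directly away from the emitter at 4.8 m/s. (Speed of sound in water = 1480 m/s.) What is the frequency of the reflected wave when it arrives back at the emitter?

At the whale (a moving observer), f₁ = f₀ · (v − u)/v = 12.8 × 1475.2/1480 ≈ 12.76 kHz.
On reflection it acts as a source moving away from the stationary detector: f₂ = f₁ · v/(v + u) = 12.76 × 1480/1484.8 ≈ 12.72 kHz.
Equivalently f₂ = f₀ · (v − u)/(v + u).

12.72 kHz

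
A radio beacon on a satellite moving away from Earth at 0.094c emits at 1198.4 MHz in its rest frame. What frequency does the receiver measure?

Relativistic Doppler for frequency: f' = f₀ · √((1 − β)/(1 + β)).
f' = 1198.4 × √(0.9060/1.0940) = 1198.4 × 0.91003 ≈ 1090.6 MHz.

1090.6 MHz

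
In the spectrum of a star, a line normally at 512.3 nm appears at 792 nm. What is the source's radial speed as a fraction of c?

λ'/λ₀ = 1.5460 > 1 (redshift), so the source is receding.
λ'/λ₀ = √((1 + β)/(1 − β)) for a receding source ⇒ β = (r² − 1)/(r² + 1) with r = λ'/λ₀.
β = (2.3900 − 1)/(2.3900 + 1) ≈ 0.410.

0.410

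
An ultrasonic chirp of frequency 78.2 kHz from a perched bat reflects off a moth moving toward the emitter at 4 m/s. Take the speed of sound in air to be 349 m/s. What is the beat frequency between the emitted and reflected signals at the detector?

At the moth (a moving observer), f₁ = f₀ · (v + u)/v = 78.2 × 353/349 ≈ 79.096 kHz.
The reflection then acts as a moving source: f₂ = f₁ · v/(v − u) ≈ 80.013 kHz.
Equivalently f₂ = f₀ · (v + u)/(v − u).
Beat frequency (with f₀ = 78200 Hz): |f₂ − f₀| = 2u·f₀/(v − u) = 2 × 4 × 78200/345 ≈ 1813 Hz.

1813 Hz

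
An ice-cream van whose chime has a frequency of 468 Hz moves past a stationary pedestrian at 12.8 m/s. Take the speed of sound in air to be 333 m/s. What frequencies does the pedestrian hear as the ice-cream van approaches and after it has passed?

487 Hz approaching; 451 Hz receding

Approaching: f₁ = f · v/(v − v_s) = 468 × 333/320.2 ≈ 487 Hz.
Receding: f₂ = f · v/(v + v_s) = 468 × 333/345.8 ≈ 451 Hz.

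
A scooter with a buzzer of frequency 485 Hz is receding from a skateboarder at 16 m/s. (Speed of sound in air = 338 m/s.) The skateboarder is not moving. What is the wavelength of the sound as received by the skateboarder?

73.0 cm

Only the source moves, away from the listener, so f' = f · v/(v + v_s).
f' = 485 × 338/(338 + 16) ≈ 463 Hz.
λ' = v/f' = 338/463.079 ≈ 73.0 cm.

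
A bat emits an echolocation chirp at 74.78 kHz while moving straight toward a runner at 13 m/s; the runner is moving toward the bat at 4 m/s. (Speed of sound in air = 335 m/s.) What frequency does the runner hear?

General Doppler shift: f' = f · (v + v_o)/(v − v_s).
f' = 74.78 × (335 + 4)/(335 − 13) = 74.78 × 339/322 ≈ 78.7 kHz.

78.7 kHz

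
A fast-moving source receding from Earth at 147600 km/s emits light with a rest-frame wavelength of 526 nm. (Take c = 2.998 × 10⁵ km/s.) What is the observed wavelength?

901.8 nm

β = v/c = 147600/299800 = 0.4923.
Relativistic Doppler for wavelength: λ' = λ₀ · √((1 + β)/(1 − β)).
λ' = 526 × √(1.4923/0.5077) = 526 × 1.71451 ≈ 901.8 nm.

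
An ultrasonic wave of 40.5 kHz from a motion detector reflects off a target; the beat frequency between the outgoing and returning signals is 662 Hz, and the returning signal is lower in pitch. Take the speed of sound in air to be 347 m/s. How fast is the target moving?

Double Doppler shift off a moving reflector: f₂ = f₀ · (v + u)/(v − u) (u > 0 toward emitter).
Returning signal is lower, so f₂ = f₀ − Δf = 40500 − 662 = 39838 Hz.
Rearranging, u = v · (f₂ − f₀)/(f₂ + f₀) = 347 × -662/80338 ≈ -2.86 m/s.
So the target is moving at 2.86 m/s away from the emitter.

2.86 m/s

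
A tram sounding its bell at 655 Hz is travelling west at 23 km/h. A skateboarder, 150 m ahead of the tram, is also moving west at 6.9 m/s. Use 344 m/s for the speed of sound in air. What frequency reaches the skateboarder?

23 km/h = 6.389 m/s.
The skateboarder is ahead, so the tram is moving toward it while the skateboarder is moving away from the tram.
General Doppler shift: f' = f · (v − v_o)/(v − v_s).
f' = 655 × (344 − 6.9)/(344 − 6.389) = 655 × 337.1/337.61 ≈ 654 Hz.

654 Hz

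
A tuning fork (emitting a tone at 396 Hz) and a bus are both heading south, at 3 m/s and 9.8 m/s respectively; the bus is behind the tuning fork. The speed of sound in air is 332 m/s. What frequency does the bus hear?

The bus is behind, so the tuning fork is moving away from it while the bus is moving toward the tuning fork.
Both move, so f' = f · (v + v_o)/(v + v_s).
f' = 396 × (332 + 9.8)/(332 + 3) = 396 × 341.8/335 ≈ 404 Hz.

404 Hz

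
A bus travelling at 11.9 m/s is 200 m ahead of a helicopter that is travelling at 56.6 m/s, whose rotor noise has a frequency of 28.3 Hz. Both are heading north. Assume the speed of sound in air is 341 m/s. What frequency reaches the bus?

32.7 Hz

The bus is ahead, so the helicopter is moving toward it while the bus is moving away from the helicopter.
Both move, so f' = f · (v − v_o)/(v − v_s).
f' = 28.3 × (341 − 11.9)/(341 − 56.6) = 28.3 × 329.1/284.4 ≈ 32.7 Hz.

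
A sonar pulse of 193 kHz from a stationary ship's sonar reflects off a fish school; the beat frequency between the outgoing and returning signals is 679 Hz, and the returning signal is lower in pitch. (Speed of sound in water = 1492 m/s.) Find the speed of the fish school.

2.63 m/s

Double Doppler shift off a moving reflector: f₂ = f₀ · (v + u)/(v − u) (u > 0 toward emitter).
Returning signal is lower, so f₂ = f₀ − Δf = 193000 − 679 = 192321 Hz.
Rearranging, u = v · (f₂ − f₀)/(f₂ + f₀) = 1492 × -679/385321 ≈ -2.63 m/s.
So the fish school is moving at 2.63 m/s away from the emitter.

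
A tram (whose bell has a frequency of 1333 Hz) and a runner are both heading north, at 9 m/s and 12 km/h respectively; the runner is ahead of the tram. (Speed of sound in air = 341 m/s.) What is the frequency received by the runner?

12 km/h = 3.333 m/s.
The runner is ahead, so the tram is moving toward it while the runner is moving away from the tram.
Both move, so f' = f · (v − v_o)/(v − v_s).
f' = 1333 × (341 − 3.333)/(341 − 9) = 1333 × 337.67/332 ≈ 1356 Hz.

1356 Hz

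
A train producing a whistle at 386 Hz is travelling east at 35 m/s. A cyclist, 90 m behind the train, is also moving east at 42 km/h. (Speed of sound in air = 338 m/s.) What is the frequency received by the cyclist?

42 km/h = 11.67 m/s.
The cyclist is behind, so the train is moving away from it while the cyclist is moving toward the train.
With source receding and observer approaching, f' = f · (v + v_o)/(v + v_s).
f' = 386 × (338 + 11.67)/(338 + 35) = 386 × 349.67/373 ≈ 362 Hz.

362 Hz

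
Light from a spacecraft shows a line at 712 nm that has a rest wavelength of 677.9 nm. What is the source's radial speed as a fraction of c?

0.049c

λ'/λ₀ = 1.0503 > 1 (redshift), so the source is receding.
λ'/λ₀ = √((1 + β)/(1 − β)) for a receding source ⇒ β = (r² − 1)/(r² + 1) with r = λ'/λ₀.
β = (1.1031 − 1)/(1.1031 + 1) ≈ 0.049.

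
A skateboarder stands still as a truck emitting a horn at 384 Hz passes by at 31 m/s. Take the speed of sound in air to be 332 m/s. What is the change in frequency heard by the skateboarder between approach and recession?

72.3 Hz

Approaching: f₁ = f · v/(v − v_s) = 384 × 332/301 ≈ 423.5 Hz.
Receding: f₂ = f · v/(v + v_s) = 384 × 332/363 ≈ 351.2 Hz.
Drop: f₁ − f₂ = 2f·v·v_s/(v² − v_s²) = 2 × 384 × 332 × 31/(332² − 31²) ≈ 72.3 Hz.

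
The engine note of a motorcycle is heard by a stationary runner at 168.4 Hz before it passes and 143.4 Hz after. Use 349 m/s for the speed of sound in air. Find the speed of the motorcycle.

28 m/s

f₁/f₂ = (v + v_s)/(v − v_s), so v_s = v · (f₁ − f₂)/(f₁ + f₂).
v_s = 349 × (168.4 − 143.4)/(168.4 + 143.4) = 349 × 25.0/311.8 ≈ 28 m/s.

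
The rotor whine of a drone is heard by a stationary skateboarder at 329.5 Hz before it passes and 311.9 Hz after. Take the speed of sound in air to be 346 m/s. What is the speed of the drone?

f₁/f₂ = (v + v_s)/(v − v_s), so v_s = v · (f₁ − f₂)/(f₁ + f₂).
v_s = 346 × (329.5 − 311.9)/(329.5 + 311.9) = 346 × 17.6/641.4 ≈ 9.5 m/s.

9.5 m/s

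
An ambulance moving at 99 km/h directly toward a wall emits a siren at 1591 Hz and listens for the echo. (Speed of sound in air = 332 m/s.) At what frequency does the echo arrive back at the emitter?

1878 Hz

99 km/h = 27.5 m/s.
The wall receives the sound from a moving source: f₁ = f₀ · v/(v − v_e) = 1591 × 332/304.5 ≈ 1735 Hz.
On the return leg the ambulance is a moving observer: f₂ = f₁ · (v + v_e)/v = 1735 × 359.5/332 ≈ 1878 Hz.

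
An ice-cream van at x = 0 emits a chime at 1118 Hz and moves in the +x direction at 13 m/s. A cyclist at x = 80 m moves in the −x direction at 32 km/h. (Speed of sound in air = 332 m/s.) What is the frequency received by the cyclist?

32 km/h = 8.889 m/s.
The observer lies on the +x side, so the source is heading toward the observer and the observer is heading toward the source.
Both move, so f' = f · (v + v_o)/(v − v_s).
f' = 1118 × (332 + 8.889)/(332 − 13) = 1118 × 340.89/319 ≈ 1195 Hz.

1195 Hz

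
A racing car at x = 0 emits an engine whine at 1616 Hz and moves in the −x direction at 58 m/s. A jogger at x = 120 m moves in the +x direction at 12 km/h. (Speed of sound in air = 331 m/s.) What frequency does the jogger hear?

12 km/h = 3.333 m/s.
The observer lies on the +x side, so the source is heading away from the observer and the observer is heading away from the source.
With source receding and observer receding, f' = f · (v − v_o)/(v + v_s).
f' = 1616 × (331 − 3.333)/(331 + 58) = 1616 × 327.67/389 ≈ 1361 Hz.

1361 Hz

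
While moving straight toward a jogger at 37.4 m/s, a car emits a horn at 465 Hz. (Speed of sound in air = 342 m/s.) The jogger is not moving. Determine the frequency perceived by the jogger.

522 Hz

Only the source moves, toward the listener, so f' = f · v/(v − v_s).
f' = 465 × 342/(342 − 37.4) = 465 × 342/304.6 ≈ 522 Hz.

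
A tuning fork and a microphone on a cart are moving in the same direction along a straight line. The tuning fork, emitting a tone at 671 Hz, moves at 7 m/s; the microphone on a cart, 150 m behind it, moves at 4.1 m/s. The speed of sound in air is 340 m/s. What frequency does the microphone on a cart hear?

The microphone on a cart is behind, so the tuning fork is moving away from it while the microphone on a cart is moving toward the tuning fork.
Both move, so f' = f · (v + v_o)/(v + v_s).
f' = 671 × (340 + 4.1)/(340 + 7) = 671 × 344.1/347 ≈ 665 Hz.

665 Hz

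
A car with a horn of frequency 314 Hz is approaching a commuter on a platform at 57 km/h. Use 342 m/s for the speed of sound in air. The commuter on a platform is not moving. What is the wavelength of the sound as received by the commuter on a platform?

57 km/h = 15.83 m/s.
Only the source moves, toward the listener, so f' = f · v/(v − v_s).
f' = 314 × 342/(342 − 15.83) ≈ 329 Hz.
λ' = v/f' = 342/329.243 ≈ 1.04 m.

1.04 m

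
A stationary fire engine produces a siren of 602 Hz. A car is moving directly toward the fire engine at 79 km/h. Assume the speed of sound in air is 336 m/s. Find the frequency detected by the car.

641 Hz

79 km/h = 21.94 m/s.
Moving observer, stationary source: f' = f · (v + v_o)/v.
f' = 602 × (336 + 21.94)/336 = 602 × 357.94/336 ≈ 641 Hz.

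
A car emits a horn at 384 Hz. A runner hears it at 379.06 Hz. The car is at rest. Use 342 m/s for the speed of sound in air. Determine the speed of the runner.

f' < f, so the runner is receding.
f' = f · (v − v_o)/v ⇒ v_o = v · |f'/f − 1|.
v_o = 342 × |379.06/384 − 1| = 342 × 0.01286 ≈ 4.4 m/s.

4.4 m/s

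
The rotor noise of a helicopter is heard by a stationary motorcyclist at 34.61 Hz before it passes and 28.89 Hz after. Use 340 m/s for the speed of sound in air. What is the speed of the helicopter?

f₁/f₂ = (v + v_s)/(v − v_s), so v_s = v · (f₁ − f₂)/(f₁ + f₂).
v_s = 340 × (34.61 − 28.89)/(34.61 + 28.89) = 340 × 5.72/63.50 ≈ 31 m/s.

31 m/s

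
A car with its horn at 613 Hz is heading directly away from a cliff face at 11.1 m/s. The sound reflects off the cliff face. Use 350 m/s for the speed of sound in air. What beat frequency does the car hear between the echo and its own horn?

The cliff face receives the sound from a moving source: f₁ = f₀ · v/(v + v_e) = 613 × 350/361.1 ≈ 594.2 Hz.
On the return leg the car is a moving observer: f₂ = f₁ · (v − v_e)/v = 594.2 × 338.9/350 ≈ 575.3 Hz.
Beat against the emitted tone: |f₂ − f₀| = 2v_e·f₀/(v + v_e) = 2 × 11.1 × 613/361.1 ≈ 37.7 Hz.

37.7 Hz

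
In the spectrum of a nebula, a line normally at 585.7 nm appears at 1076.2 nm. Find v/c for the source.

0.543c

λ'/λ₀ = 1.8375 > 1 (redshift), so the source is receding.
λ'/λ₀ = √((1 + β)/(1 − β)) for a receding source ⇒ β = (r² − 1)/(r² + 1) with r = λ'/λ₀.
β = (3.3763 − 1)/(3.3763 + 1) ≈ 0.543.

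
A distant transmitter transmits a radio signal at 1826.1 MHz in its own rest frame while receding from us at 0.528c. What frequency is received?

Relativistic Doppler for frequency: f' = f₀ · √((1 − β)/(1 + β)).
f' = 1826.1 × √(0.4720/1.5280) = 1826.1 × 0.55579 ≈ 1014.9 MHz.

1014.9 MHz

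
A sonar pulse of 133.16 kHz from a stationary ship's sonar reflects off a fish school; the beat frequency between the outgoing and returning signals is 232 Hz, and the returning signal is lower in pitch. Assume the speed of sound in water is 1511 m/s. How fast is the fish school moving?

Double Doppler shift off a moving reflector: f₂ = f₀ · (v + u)/(v − u) (u > 0 toward emitter).
Returning signal is lower, so f₂ = f₀ − Δf = 133160 − 232 = 132928 Hz.
Rearranging, u = v · (f₂ − f₀)/(f₂ + f₀) = 1511 × -232/266088 ≈ -1.32 m/s.
So the fish school is moving at 1.32 m/s away from the emitter.

1.32 m/s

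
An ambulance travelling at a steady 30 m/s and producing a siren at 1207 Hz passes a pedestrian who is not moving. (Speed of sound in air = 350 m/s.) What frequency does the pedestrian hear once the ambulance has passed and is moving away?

1112 Hz

Receding: f₂ = f · v/(v + v_s) = 1207 × 350/380 ≈ 1112 Hz.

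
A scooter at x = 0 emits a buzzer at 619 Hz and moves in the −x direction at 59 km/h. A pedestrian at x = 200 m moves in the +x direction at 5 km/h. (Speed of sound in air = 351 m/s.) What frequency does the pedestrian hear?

589 Hz

59 km/h = 16.39 m/s; 5 km/h = 1.389 m/s.
The observer lies on the +x side, so the source is heading away from the observer and the observer is heading away from the source.
Both move, so f' = f · (v − v_o)/(v + v_s).
f' = 619 × (351 − 1.389)/(351 + 16.39) = 619 × 349.61/367.39 ≈ 589 Hz.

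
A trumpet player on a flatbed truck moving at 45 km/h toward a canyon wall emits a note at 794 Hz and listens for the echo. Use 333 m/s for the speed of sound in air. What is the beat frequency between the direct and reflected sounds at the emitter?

62 Hz

45 km/h = 12.5 m/s.
The canyon wall receives the sound from a moving source: f₁ = f₀ · v/(v − v_e) = 794 × 333/320.5 ≈ 825.0 Hz.
On the return leg the trumpet player on a flatbed truck is a moving observer: f₂ = f₁ · (v + v_e)/v = 825.0 × 345.5/333 ≈ 855.9 Hz.
Beat against the emitted tone: |f₂ − f₀| = 2v_e·f₀/(v − v_e) = 2 × 12.5 × 794/320.5 ≈ 62 Hz.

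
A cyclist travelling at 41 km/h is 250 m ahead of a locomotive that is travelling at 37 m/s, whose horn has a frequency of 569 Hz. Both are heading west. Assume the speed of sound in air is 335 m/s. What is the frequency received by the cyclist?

618 Hz

41 km/h = 11.39 m/s.
The cyclist is ahead, so the locomotive is moving toward it while the cyclist is moving away from the locomotive.
Both move, so f' = f · (v − v_o)/(v − v_s).
f' = 569 × (335 − 11.39)/(335 − 37) = 569 × 323.61/298 ≈ 618 Hz.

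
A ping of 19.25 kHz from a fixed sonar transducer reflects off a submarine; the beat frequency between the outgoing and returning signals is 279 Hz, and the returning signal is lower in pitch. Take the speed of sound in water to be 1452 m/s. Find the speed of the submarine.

10.6 m/s

Double Doppler shift off a moving reflector: f₂ = f₀ · (v + u)/(v − u) (u > 0 toward emitter).
Returning signal is lower, so f₂ = f₀ − Δf = 19250 − 279 = 18971 Hz.
Rearranging, u = v · (f₂ − f₀)/(f₂ + f₀) = 1452 × -279/38221 ≈ -10.6 m/s.
So the submarine is moving at 10.6 m/s away from the emitter.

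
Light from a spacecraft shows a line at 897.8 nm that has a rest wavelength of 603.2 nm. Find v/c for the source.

0.378c

λ'/λ₀ = 1.4884 > 1 (redshift), so the source is receding.
λ'/λ₀ = √((1 + β)/(1 − β)) for a receding source ⇒ β = (r² − 1)/(r² + 1) with r = λ'/λ₀.
β = (2.2153 − 1)/(2.2153 + 1) ≈ 0.378.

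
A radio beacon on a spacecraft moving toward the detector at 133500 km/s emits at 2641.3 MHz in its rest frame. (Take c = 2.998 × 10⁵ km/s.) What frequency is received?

β = v/c = 133500/299800 = 0.4453.
Relativistic Doppler for frequency: f' = f₀ · √((1 + β)/(1 − β)).
f' = 2641.3 × √(1.4453/0.5547) = 2641.3 × 1.61417 ≈ 4263.5 MHz.

4263.5 MHz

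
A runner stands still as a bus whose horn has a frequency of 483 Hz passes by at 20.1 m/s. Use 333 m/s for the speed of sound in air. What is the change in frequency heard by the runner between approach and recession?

58.5 Hz

Approaching: f₁ = f · v/(v − v_s) = 483 × 333/312.9 ≈ 514.0 Hz.
Receding: f₂ = f · v/(v + v_s) = 483 × 333/353.1 ≈ 455.5 Hz.
Drop: f₁ − f₂ = 2f·v·v_s/(v² − v_s²) = 2 × 483 × 333 × 20.1/(333² − 20.1²) ≈ 58.5 Hz.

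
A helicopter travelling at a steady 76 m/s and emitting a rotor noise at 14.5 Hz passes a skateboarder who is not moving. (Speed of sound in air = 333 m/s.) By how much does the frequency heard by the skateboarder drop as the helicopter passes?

Approaching: f₁ = f · v/(v − v_s) = 14.5 × 333/257 ≈ 18.79 Hz.
Receding: f₂ = f · v/(v + v_s) = 14.5 × 333/409 ≈ 11.81 Hz.
Drop: f₁ − f₂ = 2f·v·v_s/(v² − v_s²) = 2 × 14.5 × 333 × 76/(333² − 76²) ≈ 6.98 Hz.

6.98 Hz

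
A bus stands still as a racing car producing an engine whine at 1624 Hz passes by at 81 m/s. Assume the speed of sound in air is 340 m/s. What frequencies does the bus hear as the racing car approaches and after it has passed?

2132 Hz approaching; 1312 Hz receding

Approaching: f₁ = f · v/(v − v_s) = 1624 × 340/259 ≈ 2132 Hz.
Receding: f₂ = f · v/(v + v_s) = 1624 × 340/421 ≈ 1312 Hz.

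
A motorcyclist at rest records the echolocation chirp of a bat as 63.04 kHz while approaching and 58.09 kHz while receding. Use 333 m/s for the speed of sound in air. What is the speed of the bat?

f₁/f₂ = (v + v_s)/(v − v_s), so v_s = v · (f₁ − f₂)/(f₁ + f₂).
v_s = 333 × (63.04 − 58.09)/(63.04 + 58.09) = 333 × 4.95/121.13 ≈ 13.6 m/s.

13.6 m/s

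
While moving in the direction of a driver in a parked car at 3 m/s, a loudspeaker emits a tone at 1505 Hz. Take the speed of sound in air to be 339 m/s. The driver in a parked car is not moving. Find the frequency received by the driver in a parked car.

1518 Hz

Only the source moves, toward the listener, so f' = f · v/(v − v_s).
f' = 1505 × 339/(339 − 3) = 1505 × 339/336 ≈ 1518 Hz.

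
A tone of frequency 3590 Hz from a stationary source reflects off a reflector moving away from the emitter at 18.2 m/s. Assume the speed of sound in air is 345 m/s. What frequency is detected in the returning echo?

At the reflector (a moving observer), f₁ = f₀ · (v − u)/v = 3590 × 326.8/345 ≈ 3401 Hz.
The reflection then acts as a moving source: f₂ = f₁ · v/(v + u) ≈ 3230 Hz.
Equivalently f₂ = f₀ · (v − u)/(v + u).

3230 Hz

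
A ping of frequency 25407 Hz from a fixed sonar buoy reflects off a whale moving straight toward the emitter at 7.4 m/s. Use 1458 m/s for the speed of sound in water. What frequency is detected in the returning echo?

25666 Hz

The whale first receives the wave as a moving observer: f₁ = f₀ · (v + u)/v = 25407 × (1458 + 7.4)/1458 ≈ 25536 Hz.
On reflection it acts as a source moving toward the stationary detector: f₂ = f₁ · v/(v − u) = 25536 × 1458/1450.6 ≈ 25666 Hz.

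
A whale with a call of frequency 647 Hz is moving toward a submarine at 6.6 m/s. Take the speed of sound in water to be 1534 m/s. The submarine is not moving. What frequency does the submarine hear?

With the source moving toward a stationary observer, f' = f · v/(v − v_s).
f' = 647 × 1534/(1534 − 6.6) = 647 × 1534/1527 ≈ 650 Hz.

650 Hz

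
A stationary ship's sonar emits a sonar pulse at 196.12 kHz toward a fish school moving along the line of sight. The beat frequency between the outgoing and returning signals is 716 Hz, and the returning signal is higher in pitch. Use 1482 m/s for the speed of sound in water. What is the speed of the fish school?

Double Doppler shift off a moving reflector: f₂ = f₀ · (v + u)/(v − u) (u > 0 toward emitter).
Returning signal is higher, so f₂ = f₀ + Δf = 196120 + 716 = 196836 Hz.
Rearranging, u = v · (f₂ − f₀)/(f₂ + f₀) = 1482 × 716/392956 ≈ 2.70 m/s.
So the fish school is moving at 2.70 m/s toward the emitter.

2.70 m/s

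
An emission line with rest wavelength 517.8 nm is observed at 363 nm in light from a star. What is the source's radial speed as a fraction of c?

0.341c

λ'/λ₀ = 0.7010 < 1 (blueshift), so the source is approaching.
λ'/λ₀ = √((1 − β)/(1 + β)) for an approaching source ⇒ β = (1 − r²)/(1 + r²) with r = λ'/λ₀.
β = (1 − 0.4915)/(1 + 0.4915) ≈ 0.341.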